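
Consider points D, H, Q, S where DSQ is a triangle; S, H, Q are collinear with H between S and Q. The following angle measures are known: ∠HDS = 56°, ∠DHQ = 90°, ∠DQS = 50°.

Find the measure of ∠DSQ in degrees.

∠DSQ = 34°

1. ∠DHS = 90°  [linear pair at H on SQ]
2. ∠DSH = 34°  [△DSH]
3. ∠DSQ = 34°  [H on ray SQ]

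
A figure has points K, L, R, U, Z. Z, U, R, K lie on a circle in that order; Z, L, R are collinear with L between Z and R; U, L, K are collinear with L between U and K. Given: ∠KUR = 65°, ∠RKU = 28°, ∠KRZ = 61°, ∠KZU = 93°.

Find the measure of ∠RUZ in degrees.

1. ∠KZR = 65°  [same arc RK]
2. ∠RKZ = 54°  [△ZRK]
3. ∠RUZ = 126°  [cyclic ZURK, opposite ∠U+∠K]

∠RUZ = 126°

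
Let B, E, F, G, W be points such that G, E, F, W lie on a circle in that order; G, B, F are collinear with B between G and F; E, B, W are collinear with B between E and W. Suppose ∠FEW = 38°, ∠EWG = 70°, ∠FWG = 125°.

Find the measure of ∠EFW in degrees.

1. ∠FGW = 38°  [same arc FW]
2. ∠GBW = 72°  [△GBW]
3. ∠GFW = 17°  [△GFW]
4. ∠FBW = 108°  [linear pair at B on GF]
5. ∠EWF = 55°  [△FBW]
6. ∠EFW = 87°  [△EFW]

∠EFW = 87°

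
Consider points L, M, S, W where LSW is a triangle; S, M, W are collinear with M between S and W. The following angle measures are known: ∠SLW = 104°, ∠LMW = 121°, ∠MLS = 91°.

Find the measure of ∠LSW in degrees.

1. ∠LMS = 59°  [linear pair at M on SW]
2. ∠LSM = 30°  [△LSM]
3. ∠LSW = 30°  [M on ray SW]

∠LSW = 30°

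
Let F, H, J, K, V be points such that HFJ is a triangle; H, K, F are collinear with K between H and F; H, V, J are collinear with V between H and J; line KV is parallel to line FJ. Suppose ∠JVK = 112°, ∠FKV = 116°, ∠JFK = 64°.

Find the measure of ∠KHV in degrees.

∠KHV = 48°

1. ∠HVK = 68°  [linear pair at V on HJ]
2. ∠HKV = 64°  [linear pair at K on HF]
3. ∠KHV = 48°  [△HKV]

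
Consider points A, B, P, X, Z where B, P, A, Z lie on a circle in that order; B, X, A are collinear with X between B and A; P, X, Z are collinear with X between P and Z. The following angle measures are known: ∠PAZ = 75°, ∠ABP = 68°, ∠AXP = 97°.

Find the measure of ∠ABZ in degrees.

1. ∠AZP = 68°  [same arc PA]
2. ∠APZ = 37°  [△PAZ]
3. ∠ABZ = 37°  [same arc AZ]

∠ABZ = 37°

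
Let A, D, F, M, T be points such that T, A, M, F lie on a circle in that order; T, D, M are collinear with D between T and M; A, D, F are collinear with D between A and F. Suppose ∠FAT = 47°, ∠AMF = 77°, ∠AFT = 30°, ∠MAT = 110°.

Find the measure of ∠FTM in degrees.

1. ∠FMT = 47°  [same arc TF]
2. ∠MFT = 70°  [cyclic TAMF, opposite ∠A+∠F]
3. ∠FTM = 63°  [△TMF]

∠FTM = 63°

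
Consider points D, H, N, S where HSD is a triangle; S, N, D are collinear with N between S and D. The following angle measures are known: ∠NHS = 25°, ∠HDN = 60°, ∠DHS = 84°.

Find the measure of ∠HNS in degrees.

1. ∠HDS = 60°  [N on ray DS]
2. ∠DSH = 36°  [△HSD]
3. ∠HSN = 36°  [N on ray SD]
4. ∠HNS = 119°  [△HSN]

∠HNS = 119°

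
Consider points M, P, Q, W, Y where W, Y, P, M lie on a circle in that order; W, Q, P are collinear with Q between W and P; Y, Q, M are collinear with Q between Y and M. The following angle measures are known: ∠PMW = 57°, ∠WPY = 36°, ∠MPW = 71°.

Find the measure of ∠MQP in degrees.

1. ∠MWP = 52°  [△WPM]
2. ∠WMY = 36°  [same arc WY]
3. ∠MQW = 92°  [△WQM]
4. ∠MQP = 88°  [linear pair at Q on WP]

∠MQP = 88°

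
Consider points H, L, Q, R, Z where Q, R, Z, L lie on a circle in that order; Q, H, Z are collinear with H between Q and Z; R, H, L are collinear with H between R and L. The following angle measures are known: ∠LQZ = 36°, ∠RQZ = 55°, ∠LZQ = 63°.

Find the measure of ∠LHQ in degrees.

∠LHQ = 118°

1. ∠RLZ = 55°  [same arc RZ]
2. ∠LHZ = 62°  [△ZHL]
3. ∠LHQ = 118°  [linear pair at H on QZ]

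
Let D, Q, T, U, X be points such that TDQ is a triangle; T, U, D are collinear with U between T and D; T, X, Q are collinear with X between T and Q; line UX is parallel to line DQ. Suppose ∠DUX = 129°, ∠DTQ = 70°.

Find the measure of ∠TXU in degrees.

∠TXU = 59°

1. ∠TUX = 51°  [linear pair at U on TD]
2. ∠UTX = 70°  [U on TD, X on TQ]
3. ∠TXU = 59°  [△TUX]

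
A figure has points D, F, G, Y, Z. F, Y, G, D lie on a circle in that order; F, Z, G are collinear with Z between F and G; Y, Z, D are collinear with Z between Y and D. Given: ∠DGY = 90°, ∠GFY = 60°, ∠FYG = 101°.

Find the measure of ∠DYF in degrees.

1. ∠DFY = 90°  [cyclic FYGD, opposite ∠F+∠G]
2. ∠FGY = 19°  [△FYG]
3. ∠FDY = 19°  [same arc FY]
4. ∠DYF = 71°  [△FYD]

∠DYF = 71°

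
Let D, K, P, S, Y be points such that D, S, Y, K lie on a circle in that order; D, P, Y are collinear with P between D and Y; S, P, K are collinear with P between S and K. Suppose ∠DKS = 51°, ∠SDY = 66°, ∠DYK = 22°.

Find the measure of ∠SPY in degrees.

∠SPY = 88°

1. ∠DSK = 22°  [same arc DK]
2. ∠DPS = 92°  [△DPS]
3. ∠SPY = 88°  [linear pair at P on DY]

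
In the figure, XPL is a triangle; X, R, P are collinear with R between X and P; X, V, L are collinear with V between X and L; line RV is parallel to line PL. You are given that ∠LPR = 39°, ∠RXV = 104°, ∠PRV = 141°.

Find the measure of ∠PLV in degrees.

1. ∠LPX = 39°  [R on ray PX]
2. ∠LXP = 104°  [R on XP, V on XL]
3. ∠PLX = 37°  [△XPL]
4. ∠PLV = 37°  [V on ray LX]

∠PLV = 37°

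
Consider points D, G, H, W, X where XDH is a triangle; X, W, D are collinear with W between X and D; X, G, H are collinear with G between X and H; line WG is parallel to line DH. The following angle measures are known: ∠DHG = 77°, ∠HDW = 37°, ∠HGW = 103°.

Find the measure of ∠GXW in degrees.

1. ∠HDX = 37°  [W on ray DX]
2. ∠WGX = 77°  [linear pair at G on XH]
3. ∠GWX = 37°  [WG∥DH, corresponding at W]
4. ∠GXW = 66°  [△XWG]

∠GXW = 66°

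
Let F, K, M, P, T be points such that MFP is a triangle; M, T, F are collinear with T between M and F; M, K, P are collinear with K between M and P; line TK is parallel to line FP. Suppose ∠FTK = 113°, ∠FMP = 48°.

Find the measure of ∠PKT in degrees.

∠PKT = 115°

1. ∠KTM = 67°  [linear pair at T on MF]
2. ∠KMT = 48°  [T on MF, K on MP]
3. ∠MKT = 65°  [△MTK]
4. ∠PKT = 115°  [linear pair at K on MP]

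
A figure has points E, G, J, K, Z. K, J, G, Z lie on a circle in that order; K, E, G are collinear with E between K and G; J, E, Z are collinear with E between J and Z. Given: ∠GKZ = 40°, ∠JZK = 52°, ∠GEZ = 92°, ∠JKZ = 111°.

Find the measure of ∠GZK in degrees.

∠GZK = 123°

1. ∠KJZ = 17°  [△KJZ]
2. ∠KGZ = 17°  [same arc KZ]
3. ∠GZK = 123°  [△KGZ]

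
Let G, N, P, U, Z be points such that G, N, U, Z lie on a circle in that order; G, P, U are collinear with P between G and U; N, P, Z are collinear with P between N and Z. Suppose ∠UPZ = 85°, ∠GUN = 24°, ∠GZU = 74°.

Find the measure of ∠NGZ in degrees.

1. ∠GPN = 85°  [vertical angles at P]
2. ∠GZN = 24°  [same arc GN]
3. ∠GNU = 106°  [cyclic GNUZ, opposite ∠N+∠Z]
4. ∠NGU = 50°  [△GNU]
5. ∠GNZ = 45°  [△GPN]
6. ∠NGZ = 111°  [△GNZ]

∠NGZ = 111°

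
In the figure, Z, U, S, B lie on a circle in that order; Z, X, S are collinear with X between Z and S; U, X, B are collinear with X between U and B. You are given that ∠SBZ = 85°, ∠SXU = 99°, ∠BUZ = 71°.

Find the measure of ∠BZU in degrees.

1. ∠SUZ = 95°  [cyclic ZUSB, opposite ∠U+∠B]
2. ∠UXZ = 81°  [linear pair at X on ZS]
3. ∠SZU = 28°  [△ZXU]
4. ∠USZ = 57°  [△ZUS]
5. ∠UBZ = 57°  [same arc ZU]
6. ∠BZU = 52°  [△ZUB]

∠BZU = 52°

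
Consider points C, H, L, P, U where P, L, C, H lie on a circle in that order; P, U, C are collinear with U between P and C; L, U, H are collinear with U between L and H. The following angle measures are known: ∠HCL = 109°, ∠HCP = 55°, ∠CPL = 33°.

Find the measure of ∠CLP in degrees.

1. ∠HPL = 71°  [cyclic PLCH, opposite ∠P+∠C]
2. ∠HLP = 55°  [same arc PH]
3. ∠LHP = 54°  [△PLH]
4. ∠LCP = 54°  [same arc PL]
5. ∠CLP = 93°  [△PLC]

∠CLP = 93°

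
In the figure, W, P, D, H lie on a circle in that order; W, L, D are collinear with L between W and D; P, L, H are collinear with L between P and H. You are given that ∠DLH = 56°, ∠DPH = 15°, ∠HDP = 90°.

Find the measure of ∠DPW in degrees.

1. ∠PLW = 56°  [vertical angles at L]
2. ∠DHP = 75°  [△PDH]
3. ∠DLP = 124°  [linear pair at L on WD]
4. ∠DWP = 75°  [same arc PD]
5. ∠PDW = 41°  [△PLD]
6. ∠DPW = 64°  [△WPD]

∠DPW = 64°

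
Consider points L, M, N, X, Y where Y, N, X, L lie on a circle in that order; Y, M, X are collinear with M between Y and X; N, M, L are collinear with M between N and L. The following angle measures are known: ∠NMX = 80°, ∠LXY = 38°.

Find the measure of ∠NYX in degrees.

1. ∠NMY = 100°  [linear pair at M on YX]
2. ∠LNY = 38°  [same arc YL]
3. ∠NYX = 42°  [△YMN]

∠NYX = 42°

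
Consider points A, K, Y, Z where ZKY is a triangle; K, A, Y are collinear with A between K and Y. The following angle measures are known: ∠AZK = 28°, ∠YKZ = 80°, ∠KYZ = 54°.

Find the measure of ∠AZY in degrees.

1. ∠AKZ = 80°  [A on ray KY]
2. ∠AYZ = 54°  [A on ray YK]
3. ∠KAZ = 72°  [△ZKA]
4. ∠YAZ = 108°  [linear pair at A on KY]
5. ∠AZY = 18°  [△ZAY]

∠AZY = 18°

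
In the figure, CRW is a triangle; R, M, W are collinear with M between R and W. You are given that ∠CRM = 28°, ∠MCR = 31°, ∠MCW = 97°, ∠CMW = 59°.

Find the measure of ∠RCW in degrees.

∠RCW = 128°

1. ∠CRW = 28°  [M on ray RW]
2. ∠CWM = 24°  [△CMW]
3. ∠CWR = 24°  [M on ray WR]
4. ∠RCW = 128°  [△CRW]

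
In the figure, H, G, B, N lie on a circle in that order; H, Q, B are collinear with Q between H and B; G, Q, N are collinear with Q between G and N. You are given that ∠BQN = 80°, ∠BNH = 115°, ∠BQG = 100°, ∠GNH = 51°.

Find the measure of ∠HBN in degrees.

1. ∠HQN = 100°  [linear pair at Q on HB]
2. ∠BHN = 29°  [△HQN]
3. ∠HBN = 36°  [△HBN]

∠HBN = 36°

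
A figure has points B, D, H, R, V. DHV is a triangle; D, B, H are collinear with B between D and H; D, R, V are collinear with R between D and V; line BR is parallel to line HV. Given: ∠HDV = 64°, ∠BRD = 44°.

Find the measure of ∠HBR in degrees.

∠HBR = 108°

1. ∠BDR = 64°  [B on DH, R on DV]
2. ∠DBR = 72°  [△DBR]
3. ∠HBR = 108°  [linear pair at B on DH]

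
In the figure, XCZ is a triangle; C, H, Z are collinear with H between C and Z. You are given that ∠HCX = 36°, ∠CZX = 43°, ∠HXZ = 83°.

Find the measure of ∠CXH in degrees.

1. ∠HZX = 43°  [H on ray ZC]
2. ∠XHZ = 54°  [△XHZ]
3. ∠CHX = 126°  [linear pair at H on CZ]
4. ∠CXH = 18°  [△XCH]

∠CXH = 18°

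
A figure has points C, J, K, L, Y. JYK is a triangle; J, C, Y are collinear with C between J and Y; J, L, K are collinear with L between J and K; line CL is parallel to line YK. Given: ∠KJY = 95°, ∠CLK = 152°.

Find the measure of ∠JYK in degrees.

1. ∠CJL = 95°  [C on JY, L on JK]
2. ∠CLJ = 28°  [linear pair at L on JK]
3. ∠JCL = 57°  [△JCL]
4. ∠JYK = 57°  [CL∥YK, corresponding at C]

∠JYK = 57°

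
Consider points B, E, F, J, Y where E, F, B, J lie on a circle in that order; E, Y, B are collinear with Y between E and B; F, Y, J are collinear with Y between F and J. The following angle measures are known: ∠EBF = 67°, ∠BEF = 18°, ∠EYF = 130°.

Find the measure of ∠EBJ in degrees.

1. ∠BJF = 18°  [same arc FB]
2. ∠BYJ = 130°  [vertical angles at Y]
3. ∠EBJ = 32°  [△BYJ]

∠EBJ = 32°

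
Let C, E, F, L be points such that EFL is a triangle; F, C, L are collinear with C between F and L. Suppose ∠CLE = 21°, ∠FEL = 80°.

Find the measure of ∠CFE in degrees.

∠CFE = 79°

1. ∠ELF = 21°  [C on ray LF]
2. ∠EFL = 79°  [△EFL]
3. ∠CFE = 79°  [C on ray FL]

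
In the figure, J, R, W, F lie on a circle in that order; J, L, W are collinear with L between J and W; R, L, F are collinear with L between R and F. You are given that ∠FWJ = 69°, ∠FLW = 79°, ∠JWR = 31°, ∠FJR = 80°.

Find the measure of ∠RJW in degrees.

∠RJW = 32°

1. ∠FRJ = 69°  [same arc JF]
2. ∠JLR = 79°  [vertical angles at L]
3. ∠RJW = 32°  [△JLR]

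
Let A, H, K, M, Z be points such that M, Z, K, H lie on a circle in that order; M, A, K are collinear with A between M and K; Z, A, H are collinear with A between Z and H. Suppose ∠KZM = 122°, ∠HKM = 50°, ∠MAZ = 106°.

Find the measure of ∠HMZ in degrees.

∠HMZ = 96°

1. ∠KHM = 58°  [cyclic MZKH, opposite ∠Z+∠H]
2. ∠HMK = 72°  [△MKH]
3. ∠HAK = 106°  [vertical angles at A]
4. ∠HZK = 72°  [same arc KH]
5. ∠KHZ = 24°  [△KAH]
6. ∠HKZ = 84°  [△ZKH]
7. ∠HMZ = 96°  [cyclic MZKH, opposite ∠M+∠K]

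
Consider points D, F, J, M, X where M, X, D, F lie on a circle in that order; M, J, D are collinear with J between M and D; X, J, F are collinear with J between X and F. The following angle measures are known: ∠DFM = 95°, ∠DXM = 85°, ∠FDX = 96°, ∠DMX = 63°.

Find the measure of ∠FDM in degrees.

∠FDM = 64°

1. ∠MDX = 32°  [△MXD]
2. ∠FMX = 84°  [cyclic MXDF, opposite ∠M+∠D]
3. ∠MFX = 32°  [same arc MX]
4. ∠FXM = 64°  [△MXF]
5. ∠FDM = 64°  [same arc MF]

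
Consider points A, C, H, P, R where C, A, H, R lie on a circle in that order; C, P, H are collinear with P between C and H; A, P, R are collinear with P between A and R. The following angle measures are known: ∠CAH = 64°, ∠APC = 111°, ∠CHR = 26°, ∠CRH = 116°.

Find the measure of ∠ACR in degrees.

∠ACR = 81°

1. ∠HPR = 111°  [vertical angles at P]
2. ∠CAR = 26°  [same arc CR]
3. ∠HCR = 38°  [△CHR]
4. ∠CPR = 69°  [linear pair at P on CH]
5. ∠ARC = 73°  [△CPR]
6. ∠ACR = 81°  [△CAR]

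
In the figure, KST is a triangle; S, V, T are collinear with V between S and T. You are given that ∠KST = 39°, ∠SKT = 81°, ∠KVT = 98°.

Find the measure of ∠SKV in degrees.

1. ∠KSV = 39°  [V on ray ST]
2. ∠KVS = 82°  [linear pair at V on ST]
3. ∠SKV = 59°  [△KSV]

∠SKV = 59°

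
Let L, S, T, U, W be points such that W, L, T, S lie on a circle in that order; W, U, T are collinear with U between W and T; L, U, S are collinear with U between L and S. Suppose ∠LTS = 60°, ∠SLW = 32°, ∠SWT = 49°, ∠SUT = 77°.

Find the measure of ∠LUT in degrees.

∠LUT = 103°

1. ∠LWS = 120°  [cyclic WLTS, opposite ∠W+∠T]
2. ∠LSW = 28°  [△WLS]
3. ∠SLT = 49°  [same arc TS]
4. ∠LTW = 28°  [same arc WL]
5. ∠LUT = 103°  [△LUT]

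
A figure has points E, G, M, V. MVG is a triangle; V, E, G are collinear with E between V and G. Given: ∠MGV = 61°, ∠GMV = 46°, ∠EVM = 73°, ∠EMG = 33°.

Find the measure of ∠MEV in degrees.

1. ∠EGM = 61°  [E on ray GV]
2. ∠GEM = 86°  [△MEG]
3. ∠MEV = 94°  [linear pair at E on VG]

∠MEV = 94°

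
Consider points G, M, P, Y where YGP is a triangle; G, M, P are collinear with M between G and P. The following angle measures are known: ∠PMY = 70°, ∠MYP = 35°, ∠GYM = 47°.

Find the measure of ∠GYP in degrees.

1. ∠MPY = 75°  [△YMP]
2. ∠GMY = 110°  [linear pair at M on GP]
3. ∠MGY = 23°  [△YGM]
4. ∠GPY = 75°  [M on ray PG]
5. ∠PGY = 23°  [M on ray GP]
6. ∠GYP = 82°  [△YGP]

∠GYP = 82°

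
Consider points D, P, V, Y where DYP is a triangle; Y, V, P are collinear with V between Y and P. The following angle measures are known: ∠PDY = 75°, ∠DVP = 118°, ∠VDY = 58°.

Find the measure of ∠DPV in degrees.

∠DPV = 45°

1. ∠DVY = 62°  [linear pair at V on YP]
2. ∠DYV = 60°  [△DYV]
3. ∠DYP = 60°  [V on ray YP]
4. ∠DPY = 45°  [△DYP]
5. ∠DPV = 45°  [V on ray PY]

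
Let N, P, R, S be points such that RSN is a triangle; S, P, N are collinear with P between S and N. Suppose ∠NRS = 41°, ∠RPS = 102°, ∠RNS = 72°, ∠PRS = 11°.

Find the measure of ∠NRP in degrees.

∠NRP = 30°

1. ∠NPR = 78°  [linear pair at P on SN]
2. ∠PNR = 72°  [P on ray NS]
3. ∠NRP = 30°  [△RPN]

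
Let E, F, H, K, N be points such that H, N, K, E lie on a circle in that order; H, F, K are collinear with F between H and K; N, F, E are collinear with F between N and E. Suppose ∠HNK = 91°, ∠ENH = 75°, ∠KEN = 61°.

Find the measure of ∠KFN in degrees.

1. ∠HEK = 89°  [cyclic HNKE, opposite ∠N+∠E]
2. ∠EKH = 75°  [same arc HE]
3. ∠KHN = 61°  [same arc NK]
4. ∠EHK = 16°  [△HKE]
5. ∠HKN = 28°  [△HNK]
6. ∠ENK = 16°  [same arc KE]
7. ∠KFN = 136°  [△NFK]

∠KFN = 136°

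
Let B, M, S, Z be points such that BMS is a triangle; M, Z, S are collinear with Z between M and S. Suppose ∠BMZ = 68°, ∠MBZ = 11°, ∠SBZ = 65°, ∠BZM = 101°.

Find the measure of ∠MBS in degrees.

1. ∠BMS = 68°  [Z on ray MS]
2. ∠BZS = 79°  [linear pair at Z on MS]
3. ∠BSZ = 36°  [△BZS]
4. ∠BSM = 36°  [Z on ray SM]
5. ∠MBS = 76°  [△BMS]

∠MBS = 76°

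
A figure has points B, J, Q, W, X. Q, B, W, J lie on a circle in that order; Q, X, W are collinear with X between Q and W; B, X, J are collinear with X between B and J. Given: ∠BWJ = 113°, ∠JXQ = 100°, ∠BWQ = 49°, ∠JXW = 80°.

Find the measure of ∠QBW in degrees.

∠QBW = 95°

1. ∠BQJ = 67°  [cyclic QBWJ, opposite ∠Q+∠W]
2. ∠BJQ = 49°  [same arc QB]
3. ∠BXQ = 80°  [vertical angles at X]
4. ∠JBQ = 64°  [△QBJ]
5. ∠BQW = 36°  [△QXB]
6. ∠QBW = 95°  [△QBW]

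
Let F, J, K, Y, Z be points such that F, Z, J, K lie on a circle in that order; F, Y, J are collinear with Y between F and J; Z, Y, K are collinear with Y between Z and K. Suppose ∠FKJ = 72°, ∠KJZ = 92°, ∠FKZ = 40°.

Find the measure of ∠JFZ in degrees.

∠JFZ = 32°

1. ∠FZJ = 108°  [cyclic FZJK, opposite ∠Z+∠K]
2. ∠FJZ = 40°  [same arc FZ]
3. ∠JFZ = 32°  [△FZJ]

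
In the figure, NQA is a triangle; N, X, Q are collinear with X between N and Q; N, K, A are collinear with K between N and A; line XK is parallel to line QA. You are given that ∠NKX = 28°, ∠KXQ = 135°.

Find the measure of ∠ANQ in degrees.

1. ∠KXN = 45°  [linear pair at X on NQ]
2. ∠KNX = 107°  [△NXK]
3. ∠ANQ = 107°  [X on NQ, K on NA]

∠ANQ = 107°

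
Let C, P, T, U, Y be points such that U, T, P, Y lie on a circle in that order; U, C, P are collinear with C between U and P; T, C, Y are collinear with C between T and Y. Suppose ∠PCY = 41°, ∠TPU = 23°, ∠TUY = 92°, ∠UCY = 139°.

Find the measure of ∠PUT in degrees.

1. ∠TCU = 41°  [vertical angles at C]
2. ∠TYU = 23°  [same arc UT]
3. ∠UTY = 65°  [△UTY]
4. ∠PUT = 74°  [△UCT]

∠PUT = 74°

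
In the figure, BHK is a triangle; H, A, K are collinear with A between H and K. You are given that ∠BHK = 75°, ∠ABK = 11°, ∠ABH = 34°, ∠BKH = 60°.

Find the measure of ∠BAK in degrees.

∠BAK = 109°

1. ∠AHB = 75°  [A on ray HK]
2. ∠BAH = 71°  [△BHA]
3. ∠BAK = 109°  [linear pair at A on HK]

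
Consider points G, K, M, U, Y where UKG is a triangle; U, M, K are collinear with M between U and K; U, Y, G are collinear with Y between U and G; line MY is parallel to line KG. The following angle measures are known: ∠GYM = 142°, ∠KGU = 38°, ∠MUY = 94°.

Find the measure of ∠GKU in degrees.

∠GKU = 48°

1. ∠MYU = 38°  [linear pair at Y on UG]
2. ∠UMY = 48°  [△UMY]
3. ∠GKU = 48°  [MY∥KG, corresponding at M]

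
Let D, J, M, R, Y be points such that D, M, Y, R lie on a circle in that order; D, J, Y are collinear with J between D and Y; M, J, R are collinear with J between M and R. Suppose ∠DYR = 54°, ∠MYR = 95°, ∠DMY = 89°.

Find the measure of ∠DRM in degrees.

1. ∠DMR = 54°  [same arc DR]
2. ∠MDR = 85°  [cyclic DMYR, opposite ∠D+∠Y]
3. ∠DRM = 41°  [△DMR]

∠DRM = 41°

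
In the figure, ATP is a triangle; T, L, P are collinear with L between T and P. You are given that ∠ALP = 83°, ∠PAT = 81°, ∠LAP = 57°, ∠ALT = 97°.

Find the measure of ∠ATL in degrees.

1. ∠APL = 40°  [△ALP]
2. ∠APT = 40°  [L on ray PT]
3. ∠ATP = 59°  [△ATP]
4. ∠ATL = 59°  [L on ray TP]

∠ATL = 59°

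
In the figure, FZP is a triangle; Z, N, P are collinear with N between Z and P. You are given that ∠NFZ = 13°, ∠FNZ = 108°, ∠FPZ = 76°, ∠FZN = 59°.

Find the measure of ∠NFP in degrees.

1. ∠FNP = 72°  [linear pair at N on ZP]
2. ∠FPN = 76°  [N on ray PZ]
3. ∠NFP = 32°  [△FNP]

∠NFP = 32°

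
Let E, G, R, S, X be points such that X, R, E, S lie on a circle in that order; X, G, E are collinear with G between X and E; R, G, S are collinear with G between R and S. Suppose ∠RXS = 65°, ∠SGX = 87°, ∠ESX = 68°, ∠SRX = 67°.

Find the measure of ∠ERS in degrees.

1. ∠RSX = 48°  [△XRS]
2. ∠EGR = 87°  [vertical angles at G]
3. ∠REX = 48°  [same arc XR]
4. ∠ERS = 45°  [△RGE]

∠ERS = 45°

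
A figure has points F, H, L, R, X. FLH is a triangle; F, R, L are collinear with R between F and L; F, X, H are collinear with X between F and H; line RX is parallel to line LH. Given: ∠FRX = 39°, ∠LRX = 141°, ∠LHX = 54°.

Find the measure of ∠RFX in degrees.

∠RFX = 87°

1. ∠FLH = 39°  [RX∥LH, corresponding at R]
2. ∠FHL = 54°  [X on ray HF]
3. ∠HFL = 87°  [△FLH]
4. ∠RFX = 87°  [R on FL, X on FH]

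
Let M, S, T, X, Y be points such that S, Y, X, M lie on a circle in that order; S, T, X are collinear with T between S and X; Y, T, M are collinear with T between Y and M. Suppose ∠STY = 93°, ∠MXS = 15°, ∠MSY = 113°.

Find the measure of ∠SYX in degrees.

∠SYX = 56°

1. ∠MYS = 15°  [same arc SM]
2. ∠SMY = 52°  [△SYM]
3. ∠XSY = 72°  [△STY]
4. ∠SXY = 52°  [same arc SY]
5. ∠SYX = 56°  [△SYX]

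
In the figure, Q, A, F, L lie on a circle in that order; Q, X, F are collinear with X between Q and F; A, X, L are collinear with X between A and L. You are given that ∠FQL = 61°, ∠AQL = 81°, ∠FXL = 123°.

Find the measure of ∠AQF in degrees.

1. ∠FAL = 61°  [same arc FL]
2. ∠AFL = 99°  [cyclic QAFL, opposite ∠Q+∠F]
3. ∠ALF = 20°  [△AFL]
4. ∠AQF = 20°  [same arc AF]

∠AQF = 20°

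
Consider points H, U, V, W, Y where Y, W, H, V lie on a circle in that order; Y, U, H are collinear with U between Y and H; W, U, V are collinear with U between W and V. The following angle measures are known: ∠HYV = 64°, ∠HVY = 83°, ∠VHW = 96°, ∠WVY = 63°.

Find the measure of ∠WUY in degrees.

1. ∠HWY = 97°  [cyclic YWHV, opposite ∠W+∠V]
2. ∠VYW = 84°  [cyclic YWHV, opposite ∠Y+∠H]
3. ∠WHY = 63°  [same arc YW]
4. ∠VWY = 33°  [△YWV]
5. ∠HYW = 20°  [△YWH]
6. ∠WUY = 127°  [△YUW]

∠WUY = 127°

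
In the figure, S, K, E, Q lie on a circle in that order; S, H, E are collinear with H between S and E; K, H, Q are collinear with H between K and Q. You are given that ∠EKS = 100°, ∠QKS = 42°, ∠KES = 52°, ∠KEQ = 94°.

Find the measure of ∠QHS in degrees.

1. ∠EQS = 80°  [cyclic SKEQ, opposite ∠K+∠Q]
2. ∠QES = 42°  [same arc SQ]
3. ∠KQS = 52°  [same arc SK]
4. ∠ESQ = 58°  [△SEQ]
5. ∠QHS = 70°  [△SHQ]

∠QHS = 70°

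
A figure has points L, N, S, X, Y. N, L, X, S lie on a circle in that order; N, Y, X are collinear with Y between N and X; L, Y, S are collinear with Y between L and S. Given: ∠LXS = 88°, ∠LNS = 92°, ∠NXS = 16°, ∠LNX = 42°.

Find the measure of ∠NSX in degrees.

∠NSX = 114°

1. ∠LSX = 42°  [same arc LX]
2. ∠SLX = 50°  [△LXS]
3. ∠SNX = 50°  [same arc XS]
4. ∠NSX = 114°  [△NXS]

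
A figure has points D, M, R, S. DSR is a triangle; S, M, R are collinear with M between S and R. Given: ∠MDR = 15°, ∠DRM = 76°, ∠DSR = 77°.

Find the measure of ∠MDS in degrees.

∠MDS = 12°

1. ∠DMR = 89°  [△DMR]
2. ∠DSM = 77°  [M on ray SR]
3. ∠DMS = 91°  [linear pair at M on SR]
4. ∠MDS = 12°  [△DSM]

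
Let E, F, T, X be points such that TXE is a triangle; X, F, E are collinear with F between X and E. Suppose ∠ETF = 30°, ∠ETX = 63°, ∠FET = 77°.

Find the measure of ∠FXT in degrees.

∠FXT = 40°

1. ∠TEX = 77°  [F on ray EX]
2. ∠EXT = 40°  [△TXE]
3. ∠FXT = 40°  [F on ray XE]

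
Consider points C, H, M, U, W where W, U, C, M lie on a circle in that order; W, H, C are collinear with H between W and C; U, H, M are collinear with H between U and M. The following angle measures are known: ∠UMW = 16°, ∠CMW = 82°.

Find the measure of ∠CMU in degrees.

1. ∠UCW = 16°  [same arc WU]
2. ∠CUW = 98°  [cyclic WUCM, opposite ∠U+∠M]
3. ∠CWU = 66°  [△WUC]
4. ∠CMU = 66°  [same arc UC]

∠CMU = 66°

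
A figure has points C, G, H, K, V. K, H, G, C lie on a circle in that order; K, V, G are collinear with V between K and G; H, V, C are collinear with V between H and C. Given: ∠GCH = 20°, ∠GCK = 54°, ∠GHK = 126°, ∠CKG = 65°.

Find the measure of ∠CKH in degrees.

1. ∠GKH = 20°  [same arc HG]
2. ∠CGK = 61°  [△KGC]
3. ∠HGK = 34°  [△KHG]
4. ∠CHK = 61°  [same arc KC]
5. ∠HCK = 34°  [same arc KH]
6. ∠CKH = 85°  [△KHC]

∠CKH = 85°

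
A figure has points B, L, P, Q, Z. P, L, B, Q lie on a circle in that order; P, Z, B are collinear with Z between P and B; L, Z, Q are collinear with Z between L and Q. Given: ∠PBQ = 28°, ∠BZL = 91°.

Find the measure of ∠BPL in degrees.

1. ∠PLQ = 28°  [same arc PQ]
2. ∠LZP = 89°  [linear pair at Z on PB]
3. ∠BPL = 63°  [△PZL]

∠BPL = 63°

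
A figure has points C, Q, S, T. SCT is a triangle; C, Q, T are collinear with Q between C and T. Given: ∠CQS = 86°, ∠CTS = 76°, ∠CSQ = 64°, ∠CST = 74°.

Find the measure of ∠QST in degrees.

∠QST = 10°

1. ∠SQT = 94°  [linear pair at Q on CT]
2. ∠QTS = 76°  [Q on ray TC]
3. ∠QST = 10°  [△SQT]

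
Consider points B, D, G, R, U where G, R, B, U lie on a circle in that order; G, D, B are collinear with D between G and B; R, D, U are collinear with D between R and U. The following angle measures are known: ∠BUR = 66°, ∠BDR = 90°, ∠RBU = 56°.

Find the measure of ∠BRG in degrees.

1. ∠BGR = 66°  [same arc RB]
2. ∠BRU = 58°  [△RBU]
3. ∠GBR = 32°  [△RDB]
4. ∠BRG = 82°  [△GRB]

∠BRG = 82°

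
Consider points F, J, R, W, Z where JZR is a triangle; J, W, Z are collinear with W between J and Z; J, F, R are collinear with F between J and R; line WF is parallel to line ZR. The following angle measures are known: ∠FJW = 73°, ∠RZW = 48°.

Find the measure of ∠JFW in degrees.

1. ∠RJZ = 73°  [W on JZ, F on JR]
2. ∠JZR = 48°  [W on ray ZJ]
3. ∠JRZ = 59°  [△JZR]
4. ∠JFW = 59°  [WF∥ZR, corresponding at F]

∠JFW = 59°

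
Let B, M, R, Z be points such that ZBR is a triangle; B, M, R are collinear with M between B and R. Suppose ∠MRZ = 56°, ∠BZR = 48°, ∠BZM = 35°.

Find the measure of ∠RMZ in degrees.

∠RMZ = 111°

1. ∠BRZ = 56°  [M on ray RB]
2. ∠RBZ = 76°  [△ZBR]
3. ∠MBZ = 76°  [M on ray BR]
4. ∠BMZ = 69°  [△ZBM]
5. ∠RMZ = 111°  [linear pair at M on BR]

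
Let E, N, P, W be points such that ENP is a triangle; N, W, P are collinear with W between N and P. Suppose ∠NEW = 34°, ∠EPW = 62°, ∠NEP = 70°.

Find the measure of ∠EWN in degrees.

∠EWN = 98°

1. ∠EPN = 62°  [W on ray PN]
2. ∠ENP = 48°  [△ENP]
3. ∠ENW = 48°  [W on ray NP]
4. ∠EWN = 98°  [△ENW]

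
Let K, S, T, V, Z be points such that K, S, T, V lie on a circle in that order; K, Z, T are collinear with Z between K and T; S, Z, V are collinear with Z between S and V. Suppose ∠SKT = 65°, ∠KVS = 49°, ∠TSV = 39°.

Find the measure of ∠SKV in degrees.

1. ∠SVT = 65°  [same arc ST]
2. ∠STV = 76°  [△STV]
3. ∠SKV = 104°  [cyclic KSTV, opposite ∠K+∠T]

∠SKV = 104°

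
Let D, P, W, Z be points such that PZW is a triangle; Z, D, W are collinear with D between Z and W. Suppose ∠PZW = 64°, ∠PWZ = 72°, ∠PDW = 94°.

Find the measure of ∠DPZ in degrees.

1. ∠DZP = 64°  [D on ray ZW]
2. ∠PDZ = 86°  [linear pair at D on ZW]
3. ∠DPZ = 30°  [△PZD]

∠DPZ = 30°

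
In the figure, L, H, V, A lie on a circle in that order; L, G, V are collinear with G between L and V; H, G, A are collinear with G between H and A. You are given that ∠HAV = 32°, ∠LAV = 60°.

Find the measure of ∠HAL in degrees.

1. ∠HLV = 32°  [same arc HV]
2. ∠LHV = 120°  [cyclic LHVA, opposite ∠H+∠A]
3. ∠HVL = 28°  [△LHV]
4. ∠HAL = 28°  [same arc LH]

∠HAL = 28°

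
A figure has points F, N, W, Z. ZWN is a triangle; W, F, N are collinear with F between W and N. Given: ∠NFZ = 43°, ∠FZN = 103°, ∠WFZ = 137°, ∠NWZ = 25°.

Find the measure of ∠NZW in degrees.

1. ∠FNZ = 34°  [△ZFN]
2. ∠WNZ = 34°  [F on ray NW]
3. ∠NZW = 121°  [△ZWN]

∠NZW = 121°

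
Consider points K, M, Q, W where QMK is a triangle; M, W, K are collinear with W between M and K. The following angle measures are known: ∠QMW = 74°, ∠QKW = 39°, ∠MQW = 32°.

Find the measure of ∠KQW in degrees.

1. ∠MWQ = 74°  [△QMW]
2. ∠KWQ = 106°  [linear pair at W on MK]
3. ∠KQW = 35°  [△QWK]

∠KQW = 35°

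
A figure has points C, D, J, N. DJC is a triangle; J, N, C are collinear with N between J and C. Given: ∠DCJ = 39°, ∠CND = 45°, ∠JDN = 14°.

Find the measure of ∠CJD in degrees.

∠CJD = 31°

1. ∠DNJ = 135°  [linear pair at N on JC]
2. ∠DJN = 31°  [△DJN]
3. ∠CJD = 31°  [N on ray JC]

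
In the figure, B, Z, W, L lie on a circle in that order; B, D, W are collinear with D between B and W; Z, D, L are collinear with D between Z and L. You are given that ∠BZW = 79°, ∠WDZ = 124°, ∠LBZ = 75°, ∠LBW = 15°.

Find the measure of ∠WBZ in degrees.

1. ∠LWZ = 105°  [cyclic BZWL, opposite ∠B+∠W]
2. ∠LZW = 15°  [same arc WL]
3. ∠WLZ = 60°  [△ZWL]
4. ∠WBZ = 60°  [same arc ZW]

∠WBZ = 60°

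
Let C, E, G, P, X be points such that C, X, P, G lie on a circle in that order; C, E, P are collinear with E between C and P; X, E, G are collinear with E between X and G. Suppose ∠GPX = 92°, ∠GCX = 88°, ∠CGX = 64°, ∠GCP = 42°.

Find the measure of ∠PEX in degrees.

1. ∠CPX = 64°  [same arc CX]
2. ∠GXP = 42°  [same arc PG]
3. ∠PEX = 74°  [△XEP]

∠PEX = 74°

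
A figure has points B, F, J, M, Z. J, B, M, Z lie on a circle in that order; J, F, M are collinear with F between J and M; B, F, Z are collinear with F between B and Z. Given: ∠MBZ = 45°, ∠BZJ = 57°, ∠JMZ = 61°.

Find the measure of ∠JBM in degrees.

1. ∠MJZ = 45°  [same arc MZ]
2. ∠JZM = 74°  [△JMZ]
3. ∠JBM = 106°  [cyclic JBMZ, opposite ∠B+∠Z]

∠JBM = 106°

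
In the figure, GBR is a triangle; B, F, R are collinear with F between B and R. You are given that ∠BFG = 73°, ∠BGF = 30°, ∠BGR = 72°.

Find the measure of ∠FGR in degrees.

∠FGR = 42°

1. ∠FBG = 77°  [△GBF]
2. ∠GFR = 107°  [linear pair at F on BR]
3. ∠GBR = 77°  [F on ray BR]
4. ∠BRG = 31°  [△GBR]
5. ∠FRG = 31°  [F on ray RB]
6. ∠FGR = 42°  [△GFR]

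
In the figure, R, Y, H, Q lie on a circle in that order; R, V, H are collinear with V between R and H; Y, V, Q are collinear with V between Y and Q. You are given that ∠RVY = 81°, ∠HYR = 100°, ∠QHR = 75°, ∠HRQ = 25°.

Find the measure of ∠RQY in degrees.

∠RQY = 56°

1. ∠HVQ = 81°  [vertical angles at V]
2. ∠QVR = 99°  [linear pair at V on RH]
3. ∠RQY = 56°  [△RVQ]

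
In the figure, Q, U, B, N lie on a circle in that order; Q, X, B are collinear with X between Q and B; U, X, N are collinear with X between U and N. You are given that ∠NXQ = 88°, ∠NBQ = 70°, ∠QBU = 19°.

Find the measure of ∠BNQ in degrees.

∠BNQ = 37°

1. ∠QNU = 19°  [same arc QU]
2. ∠BQN = 73°  [△QXN]
3. ∠BNQ = 37°  [△QBN]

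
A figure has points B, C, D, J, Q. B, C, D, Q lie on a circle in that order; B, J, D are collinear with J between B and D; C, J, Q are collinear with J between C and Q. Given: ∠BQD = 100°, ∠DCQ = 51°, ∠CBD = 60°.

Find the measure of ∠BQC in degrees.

∠BQC = 40°

1. ∠BCD = 80°  [cyclic BCDQ, opposite ∠C+∠Q]
2. ∠BDC = 40°  [△BCD]
3. ∠BQC = 40°  [same arc BC]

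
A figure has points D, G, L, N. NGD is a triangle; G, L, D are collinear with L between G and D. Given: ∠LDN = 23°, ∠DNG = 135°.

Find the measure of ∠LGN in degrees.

∠LGN = 22°

1. ∠GDN = 23°  [L on ray DG]
2. ∠DGN = 22°  [△NGD]
3. ∠LGN = 22°  [L on ray GD]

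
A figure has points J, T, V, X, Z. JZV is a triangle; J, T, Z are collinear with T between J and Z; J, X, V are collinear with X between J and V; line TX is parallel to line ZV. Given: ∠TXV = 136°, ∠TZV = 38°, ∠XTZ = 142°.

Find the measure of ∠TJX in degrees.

1. ∠JXT = 44°  [linear pair at X on JV]
2. ∠JTX = 38°  [linear pair at T on JZ]
3. ∠TJX = 98°  [△JTX]

∠TJX = 98°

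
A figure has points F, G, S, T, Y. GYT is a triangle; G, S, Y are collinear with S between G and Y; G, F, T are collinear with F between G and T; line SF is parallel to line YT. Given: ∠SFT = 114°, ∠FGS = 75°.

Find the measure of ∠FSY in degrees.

∠FSY = 141°

1. ∠GFS = 66°  [linear pair at F on GT]
2. ∠FSG = 39°  [△GSF]
3. ∠FSY = 141°  [linear pair at S on GY]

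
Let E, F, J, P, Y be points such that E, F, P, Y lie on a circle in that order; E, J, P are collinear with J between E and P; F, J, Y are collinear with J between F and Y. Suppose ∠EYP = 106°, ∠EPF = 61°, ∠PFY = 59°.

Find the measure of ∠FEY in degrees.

1. ∠EFP = 74°  [cyclic EFPY, opposite ∠F+∠Y]
2. ∠FEP = 45°  [△EFP]
3. ∠FYP = 45°  [same arc FP]
4. ∠FPY = 76°  [△FPY]
5. ∠FEY = 104°  [cyclic EFPY, opposite ∠E+∠P]

∠FEY = 104°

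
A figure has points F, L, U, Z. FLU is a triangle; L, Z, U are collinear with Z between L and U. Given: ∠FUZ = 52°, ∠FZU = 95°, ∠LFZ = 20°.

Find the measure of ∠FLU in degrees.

∠FLU = 75°

1. ∠FZL = 85°  [linear pair at Z on LU]
2. ∠FLZ = 75°  [△FLZ]
3. ∠FLU = 75°  [Z on ray LU]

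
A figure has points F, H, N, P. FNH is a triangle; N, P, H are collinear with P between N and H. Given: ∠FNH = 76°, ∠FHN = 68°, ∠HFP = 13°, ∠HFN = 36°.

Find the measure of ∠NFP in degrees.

∠NFP = 23°

1. ∠FNP = 76°  [P on ray NH]
2. ∠FHP = 68°  [P on ray HN]
3. ∠FPH = 99°  [△FPH]
4. ∠FPN = 81°  [linear pair at P on NH]
5. ∠NFP = 23°  [△FNP]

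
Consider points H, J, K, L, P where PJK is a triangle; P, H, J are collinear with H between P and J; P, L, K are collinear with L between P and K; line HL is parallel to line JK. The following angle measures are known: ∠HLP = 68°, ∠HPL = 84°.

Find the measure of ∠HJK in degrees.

1. ∠LHP = 28°  [△PHL]
2. ∠JHL = 152°  [linear pair at H on PJ]
3. ∠HJK = 28°  [HL∥JK, co-interior at J–H]

∠HJK = 28°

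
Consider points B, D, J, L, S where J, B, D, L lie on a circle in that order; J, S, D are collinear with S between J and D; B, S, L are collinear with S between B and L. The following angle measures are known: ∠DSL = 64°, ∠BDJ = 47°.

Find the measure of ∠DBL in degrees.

∠DBL = 17°

1. ∠BSJ = 64°  [vertical angles at S]
2. ∠BSD = 116°  [linear pair at S on JD]
3. ∠DBL = 17°  [△BSD]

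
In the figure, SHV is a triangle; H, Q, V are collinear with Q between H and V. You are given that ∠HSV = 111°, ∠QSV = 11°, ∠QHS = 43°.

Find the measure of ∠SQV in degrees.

∠SQV = 143°

1. ∠SHV = 43°  [Q on ray HV]
2. ∠HVS = 26°  [△SHV]
3. ∠QVS = 26°  [Q on ray VH]
4. ∠SQV = 143°  [△SQV]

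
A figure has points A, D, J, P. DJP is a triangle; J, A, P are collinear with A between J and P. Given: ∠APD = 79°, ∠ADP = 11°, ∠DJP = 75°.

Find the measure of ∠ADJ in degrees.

∠ADJ = 15°

1. ∠DAP = 90°  [△DAP]
2. ∠AJD = 75°  [A on ray JP]
3. ∠DAJ = 90°  [linear pair at A on JP]
4. ∠ADJ = 15°  [△DJA]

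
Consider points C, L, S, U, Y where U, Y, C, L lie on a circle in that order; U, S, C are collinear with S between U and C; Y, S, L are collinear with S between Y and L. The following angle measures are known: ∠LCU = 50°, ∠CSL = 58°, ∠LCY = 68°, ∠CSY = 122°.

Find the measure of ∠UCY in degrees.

∠UCY = 18°

1. ∠CLY = 72°  [△CSL]
2. ∠CYL = 40°  [△YCL]
3. ∠UCY = 18°  [△YSC]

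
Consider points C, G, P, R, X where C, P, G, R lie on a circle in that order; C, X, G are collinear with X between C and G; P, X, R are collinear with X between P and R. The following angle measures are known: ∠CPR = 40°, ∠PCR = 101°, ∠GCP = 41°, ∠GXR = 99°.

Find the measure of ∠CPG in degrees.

∠CPG = 100°

1. ∠CRP = 39°  [△CPR]
2. ∠CGP = 39°  [same arc CP]
3. ∠CPG = 100°  [△CPG]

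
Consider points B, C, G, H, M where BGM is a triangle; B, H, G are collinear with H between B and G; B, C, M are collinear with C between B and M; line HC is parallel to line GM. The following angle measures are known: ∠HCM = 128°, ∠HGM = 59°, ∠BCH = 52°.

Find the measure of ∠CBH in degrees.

1. ∠BGM = 59°  [H on ray GB]
2. ∠BMG = 52°  [HC∥GM, corresponding at C]
3. ∠GBM = 69°  [△BGM]
4. ∠CBH = 69°  [H on BG, C on BM]

∠CBH = 69°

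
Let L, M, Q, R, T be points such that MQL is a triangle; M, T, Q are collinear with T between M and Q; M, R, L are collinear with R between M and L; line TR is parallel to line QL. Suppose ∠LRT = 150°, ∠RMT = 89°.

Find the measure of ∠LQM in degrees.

∠LQM = 61°

1. ∠MRT = 30°  [linear pair at R on ML]
2. ∠MTR = 61°  [△MTR]
3. ∠LQM = 61°  [TR∥QL, corresponding at T]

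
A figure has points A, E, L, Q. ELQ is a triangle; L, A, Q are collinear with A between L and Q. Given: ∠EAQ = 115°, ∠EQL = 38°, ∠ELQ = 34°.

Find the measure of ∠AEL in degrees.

∠AEL = 81°

1. ∠EAL = 65°  [linear pair at A on LQ]
2. ∠ALE = 34°  [A on ray LQ]
3. ∠AEL = 81°  [△ELA]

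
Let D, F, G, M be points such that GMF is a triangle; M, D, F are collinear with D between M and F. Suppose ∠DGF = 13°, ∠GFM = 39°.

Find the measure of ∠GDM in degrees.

∠GDM = 52°

1. ∠DFG = 39°  [D on ray FM]
2. ∠FDG = 128°  [△GDF]
3. ∠GDM = 52°  [linear pair at D on MF]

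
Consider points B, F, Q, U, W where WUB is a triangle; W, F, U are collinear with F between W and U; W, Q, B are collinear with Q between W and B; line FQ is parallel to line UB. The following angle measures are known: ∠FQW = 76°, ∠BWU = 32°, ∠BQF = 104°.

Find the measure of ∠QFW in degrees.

∠QFW = 72°

1. ∠UBW = 76°  [FQ∥UB, corresponding at Q]
2. ∠BUW = 72°  [△WUB]
3. ∠QFW = 72°  [FQ∥UB, corresponding at F]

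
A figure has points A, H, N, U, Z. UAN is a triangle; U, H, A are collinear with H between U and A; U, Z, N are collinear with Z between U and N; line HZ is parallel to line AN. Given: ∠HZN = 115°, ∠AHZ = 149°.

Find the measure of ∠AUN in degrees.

1. ∠HZU = 65°  [linear pair at Z on UN]
2. ∠UHZ = 31°  [linear pair at H on UA]
3. ∠HUZ = 84°  [△UHZ]
4. ∠AUN = 84°  [H on UA, Z on UN]

∠AUN = 84°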